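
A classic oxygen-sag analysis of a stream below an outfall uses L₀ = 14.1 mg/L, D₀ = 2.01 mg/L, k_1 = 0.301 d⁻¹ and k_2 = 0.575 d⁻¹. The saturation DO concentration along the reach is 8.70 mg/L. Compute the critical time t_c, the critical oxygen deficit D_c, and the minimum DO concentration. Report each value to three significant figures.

t_c ≈ 1.85 d; D_c ≈ 4.22 mg/L; min DO ≈ 4.48 mg/L

With k_2/k_1 = 1.910 and 1 − D₀(k_2−k_1)/(k_1 L₀) = 0.8702,
t_c = ln(1.910 × 0.8702) / (0.575 − 0.301) = ln(1.662) / 0.2740 = 0.5083/0.2740 = 1.855 d.
L(t_c) = L₀ e^(−k_1 t_c) = 14.1 × 0.5722 = 8.067 mg/L, and at the critical point k_2 D_c = k_1 L, so D_c = (0.301/0.575) × 8.067 = 4.223 mg/L.
Minimum DO = C_s − D_c = 8.70 − 4.223 = 4.477 mg/L.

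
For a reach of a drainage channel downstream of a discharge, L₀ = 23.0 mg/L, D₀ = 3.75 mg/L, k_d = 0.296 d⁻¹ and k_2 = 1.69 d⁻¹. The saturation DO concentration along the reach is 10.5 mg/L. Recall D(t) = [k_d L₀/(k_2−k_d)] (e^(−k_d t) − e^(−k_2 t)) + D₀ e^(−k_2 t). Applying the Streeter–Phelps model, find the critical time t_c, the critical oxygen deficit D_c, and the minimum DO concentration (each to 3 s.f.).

With k_2/k_d = 5.709 and 1 − D₀(k_2−k_d)/(k_d L₀) = 0.2322,
t_c = ln(5.709 × 0.2322) / (1.69 − 0.296) = ln(1.325) / 1.394 = 0.2818/1.394 = 0.2021 d.
L(t_c) = L₀ e^(−k_d t_c) = 23.0 × 0.9419 = 21.66 mg/L, and at the critical point k_2 D_c = k_d L, so D_c = (0.296/1.69) × 21.66 = 3.794 mg/L.
Minimum DO = C_s − D_c = 10.5 − 3.794 = 6.706 mg/L.

t_c ≈ 0.202 d; D_c ≈ 3.79 mg/L; min DO ≈ 6.71 mg/L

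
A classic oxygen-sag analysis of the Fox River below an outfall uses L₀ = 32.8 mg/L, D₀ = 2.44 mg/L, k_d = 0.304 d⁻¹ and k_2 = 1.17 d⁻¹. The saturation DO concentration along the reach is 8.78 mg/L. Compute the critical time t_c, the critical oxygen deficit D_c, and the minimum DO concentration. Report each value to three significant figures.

t_c ≈ 1.28 d; D_c ≈ 5.77 mg/L; min DO ≈ 3.01 mg/L

At the critical point dD/dt = 0, so k_d L₀ e^(−k_d t) = k_2 D. Substituting D(t) from the Streeter–Phelps equation and solving for t gives
t_c = ln[(k_2/k_d)(1 − D₀(k_2−k_d)/(k_d L₀))] / (k_2−k_d).
Here k_2−k_d = 0.8660 d⁻¹ and 1 − D₀(k_2−k_d)/(k_d L₀) = 1 − 2.44×0.8660/(0.304×32.8) = 0.7881, so
t_c = ln(3.849 × 0.7881) / 0.8660 = 1.110 / 0.8660 = 1.281 d.
D_c = (k_d/k_2) L₀ e^(−k_d t_c) = (0.304/1.17) × 32.8 × e^(−0.304×1.281) = 0.2598 × 32.8 × 0.6774 = 5.773 mg/L.
Minimum DO = C_s − D_c = 8.78 − 5.773 = 3.007 mg/L.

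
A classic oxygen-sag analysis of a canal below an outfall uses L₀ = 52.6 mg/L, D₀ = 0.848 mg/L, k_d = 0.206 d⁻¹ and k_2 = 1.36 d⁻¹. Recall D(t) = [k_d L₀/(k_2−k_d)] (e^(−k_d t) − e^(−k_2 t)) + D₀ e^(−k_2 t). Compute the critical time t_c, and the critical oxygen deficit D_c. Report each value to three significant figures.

With k_2/k_d = 6.602 and 1 − D₀(k_2−k_d)/(k_d L₀) = 0.9097,
t_c = ln(6.602 × 0.9097) / (1.36 − 0.206) = ln(6.006) / 1.154 = 1.793/1.154 = 1.553 d.
L(t_c) = L₀ e^(−k_d t_c) = 52.6 × 0.7261 = 38.19 mg/L, and at the critical point k_2 D_c = k_d L, so D_c = (0.206/1.36) × 38.19 = 5.785 mg/L.

t_c ≈ 1.55 d; D_c ≈ 5.79 mg/L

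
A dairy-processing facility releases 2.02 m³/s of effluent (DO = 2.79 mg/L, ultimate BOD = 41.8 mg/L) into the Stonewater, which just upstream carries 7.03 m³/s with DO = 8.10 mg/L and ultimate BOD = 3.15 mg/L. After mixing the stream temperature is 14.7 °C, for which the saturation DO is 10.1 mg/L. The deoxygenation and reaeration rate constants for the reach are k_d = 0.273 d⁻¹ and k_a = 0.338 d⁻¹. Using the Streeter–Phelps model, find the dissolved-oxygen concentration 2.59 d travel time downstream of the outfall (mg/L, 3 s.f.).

Mixed DO = (7.03×8.10 + 2.02×2.79)/(7.03+2.02) = 62.58/9.050 = 6.915 mg/L.
Mixed L₀ = (7.03×3.15 + 2.02×41.8)/(9.050) = 106.6/9.050 = 11.78 mg/L.
Initial deficit D₀ = C_s − DO₀ = 10.1 − 6.915 = 3.185 mg/L.
D(2.59) = [0.273×11.78/(0.338−0.273)](e^(−0.273×2.59) − e^(−0.338×2.59)) + 3.185 e^(−0.338×2.59)
= 49.46 × (0.4931 − 0.4167) + 3.185 × 0.4167 = 5.106 mg/L.
DO = 10.1 − 5.106 = 4.994 mg/L.

DO ≈ 4.99 mg/L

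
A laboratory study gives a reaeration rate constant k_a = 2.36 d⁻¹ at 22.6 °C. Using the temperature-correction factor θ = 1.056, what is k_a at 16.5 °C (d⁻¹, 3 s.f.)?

k_a(T₂) = k_a(T₁) · θ^(T₂−T₁) = 2.36 × 1.056^(16.5−22.6)
= 2.36 × 1.056^-6.10 = 2.36 × 0.7172 = 1.693 d⁻¹.

k_a ≈ 1.69 d⁻¹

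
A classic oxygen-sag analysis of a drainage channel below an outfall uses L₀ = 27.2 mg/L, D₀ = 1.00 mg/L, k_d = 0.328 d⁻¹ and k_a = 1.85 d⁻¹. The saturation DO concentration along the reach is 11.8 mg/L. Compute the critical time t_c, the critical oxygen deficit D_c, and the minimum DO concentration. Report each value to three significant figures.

t_c ≈ 1.01 d; D_c ≈ 3.46 mg/L; min DO ≈ 8.34 mg/L

t_c = [1/(k_a−k_d)] ln[(k_a/k_d)(1 − D₀(k_a−k_d)/(k_d L₀))]
= [1/(1.85−0.328)] ln[(1.85/0.328)(1 − 1.00×1.522/(0.328×27.2))]
= (1/1.522) ln[5.640 × 0.8294] = 0.6570 × ln(4.678) = 0.6570 × 1.543 = 1.014 d.
L(t_c) = L₀ e^(−k_d t_c) = 27.2 × 0.7171 = 19.51 mg/L, and at the critical point k_a D_c = k_d L, so D_c = (0.328/1.85) × 19.51 = 3.458 mg/L.
Minimum DO = C_s − D_c = 11.8 − 3.458 = 8.342 mg/L.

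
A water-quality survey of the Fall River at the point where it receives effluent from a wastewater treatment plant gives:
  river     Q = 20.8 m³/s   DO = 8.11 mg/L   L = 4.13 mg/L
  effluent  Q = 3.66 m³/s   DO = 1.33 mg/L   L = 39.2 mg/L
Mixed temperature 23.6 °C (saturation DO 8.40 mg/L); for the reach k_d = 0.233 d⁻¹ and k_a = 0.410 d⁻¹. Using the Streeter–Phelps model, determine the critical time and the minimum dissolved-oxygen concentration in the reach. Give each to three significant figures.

t_c ≈ 2.56 d; minimum DO ≈ 5.47 mg/L

Mixed DO = (20.8×8.11 + 3.66×1.33)/(20.8+3.66) = 173.6/24.46 = 7.095 mg/L.
Mixed L₀ = (20.8×4.13 + 3.66×39.2)/(24.46) = 229.4/24.46 = 9.378 mg/L.
Initial deficit D₀ = C_s − DO₀ = 8.40 − 7.095 = 1.305 mg/L.
t_c = (1/0.1770) ln[(0.410/0.233)(1 − 1.305×0.1770/(0.233×9.378))] = 5.650 × ln(1.574) = 2.562 d.
D_c = (0.233/0.410) × 9.378 × e^(−0.233×2.562) = 0.5683 × 9.378 × 0.5505 = 2.934 mg/L.
Minimum DO = 8.40 − 2.934 = 5.466 mg/L.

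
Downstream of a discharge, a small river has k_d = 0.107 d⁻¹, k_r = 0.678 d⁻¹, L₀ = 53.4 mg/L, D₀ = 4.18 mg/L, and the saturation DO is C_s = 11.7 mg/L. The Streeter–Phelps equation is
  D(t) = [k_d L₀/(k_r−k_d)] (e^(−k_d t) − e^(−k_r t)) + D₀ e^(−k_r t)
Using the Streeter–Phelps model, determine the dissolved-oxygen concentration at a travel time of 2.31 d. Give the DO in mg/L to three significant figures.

DO ≈ 5.10 mg/L

k_d L₀/(k_r−k_d) = 0.107×53.4/(0.678−0.107) = 5.714/0.5710 = 10.01 mg/L.
e^(−k_d t) = e^(−0.107×2.310) = 0.7810; e^(−k_r t) = e^(−0.678×2.310) = 0.2088.
D = 10.01 × (0.7810 − 0.2088) + 4.18 × 0.2088 = 5.725 + 0.8730 = 6.598 mg/L.
DO = C_s − D = 11.7 − 6.598 = 5.102 mg/L.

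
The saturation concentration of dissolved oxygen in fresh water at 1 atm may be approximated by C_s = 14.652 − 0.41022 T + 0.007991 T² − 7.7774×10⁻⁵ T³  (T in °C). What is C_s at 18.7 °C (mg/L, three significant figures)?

C_s ≈ 9.27 mg/L

C_s = 14.652 − 0.41022×18.7 + 0.007991×18.7² − 7.7774×10⁻⁵×18.7³ = 9.267 mg/L.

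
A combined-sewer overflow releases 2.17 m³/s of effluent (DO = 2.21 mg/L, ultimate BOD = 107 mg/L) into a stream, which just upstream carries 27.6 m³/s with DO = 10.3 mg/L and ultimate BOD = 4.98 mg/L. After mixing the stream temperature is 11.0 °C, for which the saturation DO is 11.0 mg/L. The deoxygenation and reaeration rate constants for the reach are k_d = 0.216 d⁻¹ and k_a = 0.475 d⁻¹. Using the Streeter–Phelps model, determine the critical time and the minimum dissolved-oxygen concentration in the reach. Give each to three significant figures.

Mixed DO = (27.6×10.3 + 2.17×2.21)/(27.6+2.17) = 289.1/29.77 = 9.710 mg/L.
Mixed L₀ = (27.6×4.98 + 2.17×107)/(29.77) = 369.6/29.77 = 12.42 mg/L.
Initial deficit D₀ = C_s − DO₀ = 11.0 − 9.710 = 1.290 mg/L.
t_c = (1/0.2590) ln[(0.475/0.216)(1 − 1.290×0.2590/(0.216×12.42))] = 3.861 × ln(1.925) = 2.529 d.
D_c = (0.216/0.475) × 12.42 × e^(−0.216×2.529) = 0.4547 × 12.42 × 0.5791 = 3.270 mg/L.
Minimum DO = 11.0 − 3.270 = 7.730 mg/L.

t_c ≈ 2.53 d; minimum DO ≈ 7.73 mg/L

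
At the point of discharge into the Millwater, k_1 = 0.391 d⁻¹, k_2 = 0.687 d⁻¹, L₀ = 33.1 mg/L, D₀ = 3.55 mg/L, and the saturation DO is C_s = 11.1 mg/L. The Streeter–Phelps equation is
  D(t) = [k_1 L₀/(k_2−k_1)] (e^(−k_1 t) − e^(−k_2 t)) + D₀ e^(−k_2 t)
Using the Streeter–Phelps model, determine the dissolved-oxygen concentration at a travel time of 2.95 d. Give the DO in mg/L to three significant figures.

k_1 L₀/(k_2−k_1) = 0.391×33.1/(0.687−0.391) = 12.94/0.2960 = 43.72 mg/L.
e^(−k_1 t) = e^(−0.391×2.950) = 0.3155; e^(−k_2 t) = e^(−0.687×2.950) = 0.1318.
D = 43.72 × (0.3155 − 0.1318) + 3.55 × 0.1318 = 8.035 + 0.4678 = 8.503 mg/L.
DO = C_s − D = 11.1 − 8.503 = 2.597 mg/L.

DO ≈ 2.60 mg/L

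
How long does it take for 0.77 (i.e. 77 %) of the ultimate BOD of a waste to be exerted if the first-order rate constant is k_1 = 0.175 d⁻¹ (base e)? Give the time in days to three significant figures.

t ≈ 8.40 d

y/L₀ = 1 − e^(−k_1 t) = 0.77 ⇒ e^(−k_1 t) = 0.230
t = −ln(0.230) / 0.175 = 1.470 / 0.175 = 8.398 d.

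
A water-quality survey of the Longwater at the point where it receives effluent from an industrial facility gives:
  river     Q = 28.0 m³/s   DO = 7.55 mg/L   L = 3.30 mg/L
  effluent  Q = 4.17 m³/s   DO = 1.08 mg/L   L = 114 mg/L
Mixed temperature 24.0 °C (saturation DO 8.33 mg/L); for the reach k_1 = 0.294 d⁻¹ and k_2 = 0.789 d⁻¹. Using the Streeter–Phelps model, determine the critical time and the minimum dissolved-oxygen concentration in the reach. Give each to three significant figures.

t_c ≈ 1.66 d; minimum DO ≈ 4.29 mg/L

Mixed DO = (28.0×7.55 + 4.17×1.08)/(28.0+4.17) = 215.9/32.17 = 6.711 mg/L.
Mixed L₀ = (28.0×3.30 + 4.17×114)/(32.17) = 567.8/32.17 = 17.65 mg/L.
Initial deficit D₀ = C_s − DO₀ = 8.33 − 6.711 = 1.619 mg/L.
t_c = (1/0.4950) ln[(0.789/0.294)(1 − 1.619×0.4950/(0.294×17.65))] = 2.020 × ln(2.269) = 1.655 d.
D_c = (0.294/0.789) × 17.65 × e^(−0.294×1.655) = 0.3726 × 17.65 × 0.6146 = 4.042 mg/L.
Minimum DO = 8.33 − 4.042 = 4.288 mg/L.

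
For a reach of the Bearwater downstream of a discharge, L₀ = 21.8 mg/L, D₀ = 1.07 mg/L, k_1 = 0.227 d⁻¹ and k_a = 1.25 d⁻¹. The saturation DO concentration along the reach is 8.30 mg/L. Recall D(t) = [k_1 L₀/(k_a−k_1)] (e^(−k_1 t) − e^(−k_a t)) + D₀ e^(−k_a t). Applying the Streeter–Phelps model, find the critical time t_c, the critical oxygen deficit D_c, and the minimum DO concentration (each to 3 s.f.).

t_c = [1/(k_a−k_1)] ln[(k_a/k_1)(1 − D₀(k_a−k_1)/(k_1 L₀))]
= [1/(1.25−0.227)] ln[(1.25/0.227)(1 − 1.07×1.023/(0.227×21.8))]
= (1/1.023) ln[5.507 × 0.7788] = 0.9775 × ln(4.289) = 0.9775 × 1.456 = 1.423 d.
D_c = (k_1/k_a) L₀ e^(−k_1 t_c) = (0.227/1.25) × 21.8 × e^(−0.227×1.423) = 0.1816 × 21.8 × 0.7239 = 2.866 mg/L.
Minimum DO = C_s − D_c = 8.30 − 2.866 = 5.434 mg/L.

t_c ≈ 1.42 d; D_c ≈ 2.87 mg/L; min DO ≈ 5.43 mg/L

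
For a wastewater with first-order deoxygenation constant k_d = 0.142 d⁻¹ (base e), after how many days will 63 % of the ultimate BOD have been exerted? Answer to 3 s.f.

t ≈ 7.00 d

y/L₀ = 1 − e^(−k_d t) = 0.63 ⇒ e^(−k_d t) = 0.370
t = −ln(0.370) / 0.142 = 0.9943 / 0.142 = 7.002 d.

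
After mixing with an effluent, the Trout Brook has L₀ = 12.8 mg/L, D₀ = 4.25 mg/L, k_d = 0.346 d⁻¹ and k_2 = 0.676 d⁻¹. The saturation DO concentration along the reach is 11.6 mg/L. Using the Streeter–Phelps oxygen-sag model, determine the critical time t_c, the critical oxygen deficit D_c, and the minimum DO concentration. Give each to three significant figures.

t_c ≈ 0.876 d; D_c ≈ 4.84 mg/L; min DO ≈ 6.76 mg/L

With k_2/k_d = 1.954 and 1 − D₀(k_2−k_d)/(k_d L₀) = 0.6833,
t_c = ln(1.954 × 0.6833) / (0.676 − 0.346) = ln(1.335) / 0.3300 = 0.2890/0.3300 = 0.8757 d.
D_c = (k_d/k_2) L₀ e^(−k_d t_c) = (0.346/0.676) × 12.8 × e^(−0.346×0.8757) = 0.5118 × 12.8 × 0.7386 = 4.839 mg/L.
Minimum DO = C_s − D_c = 11.6 − 4.839 = 6.761 mg/L.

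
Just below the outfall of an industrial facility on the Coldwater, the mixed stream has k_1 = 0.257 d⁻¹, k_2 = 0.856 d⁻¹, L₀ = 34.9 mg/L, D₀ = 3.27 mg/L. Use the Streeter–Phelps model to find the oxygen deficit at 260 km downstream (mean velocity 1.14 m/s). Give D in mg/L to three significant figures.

Travel time t = x/v = 260 km / (1.14 m/s) = 260000 m / 1.14 m/s = 228100 s = 2.640 d.
k_1 L₀/(k_2−k_1) = 0.257×34.9/(0.856−0.257) = 8.969/0.5990 = 14.97 mg/L.
e^(−k_1 t) = e^(−0.257×2.640) = 0.5074; e^(−k_2 t) = e^(−0.856×2.640) = 0.1044.
D = 14.97 × (0.5074 − 0.1044) + 3.27 × 0.1044 = 6.035 + 0.3414 = 6.376 mg/L.

D ≈ 6.38 mg/L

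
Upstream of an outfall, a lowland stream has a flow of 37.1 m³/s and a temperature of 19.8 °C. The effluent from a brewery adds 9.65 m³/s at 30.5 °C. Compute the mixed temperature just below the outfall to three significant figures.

Flow-weighted mixing: C = (Q_r C_r + Q_w C_w)/(Q_r + Q_w)
= (37.1×19.8 + 9.65×30.5)/(37.1 + 9.65) = 1029/46.75 = 22.01 °C.

22.0 °C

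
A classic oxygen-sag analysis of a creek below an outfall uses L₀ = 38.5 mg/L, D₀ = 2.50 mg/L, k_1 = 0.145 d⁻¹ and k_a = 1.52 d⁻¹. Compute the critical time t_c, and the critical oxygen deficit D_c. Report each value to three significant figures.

With k_a/k_1 = 10.48 and 1 − D₀(k_a−k_1)/(k_1 L₀) = 0.3842,
t_c = ln(10.48 × 0.3842) / (1.52 − 0.145) = ln(4.028) / 1.375 = 1.393/1.375 = 1.013 d.
D_c = (k_1/k_a) L₀ e^(−k_1 t_c) = (0.145/1.52) × 38.5 × e^(−0.145×1.013) = 0.09539 × 38.5 × 0.8634 = 3.171 mg/L.

t_c ≈ 1.01 d; D_c ≈ 3.17 mg/L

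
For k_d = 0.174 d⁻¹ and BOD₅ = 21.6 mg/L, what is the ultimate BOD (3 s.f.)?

L₀ ≈ 37.2 mg/L

BOD₅ = L₀(1 − e^(−5k_d)) ⇒ L₀ = BOD₅ / (1 − e^(−5×0.174))
= 21.6 / (1 − 0.4190) = 21.6 / 0.5810 = 37.17 mg/L.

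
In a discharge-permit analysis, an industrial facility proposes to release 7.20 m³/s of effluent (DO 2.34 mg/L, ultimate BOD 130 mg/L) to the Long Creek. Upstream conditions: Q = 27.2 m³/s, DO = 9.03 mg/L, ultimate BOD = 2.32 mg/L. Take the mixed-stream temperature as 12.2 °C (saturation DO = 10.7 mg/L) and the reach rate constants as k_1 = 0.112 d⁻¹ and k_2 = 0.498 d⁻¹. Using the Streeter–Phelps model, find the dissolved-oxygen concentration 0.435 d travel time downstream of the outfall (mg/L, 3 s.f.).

Mixed DO = (27.2×9.03 + 7.20×2.34)/(27.2+7.20) = 262.5/34.40 = 7.630 mg/L.
Mixed L₀ = (27.2×2.32 + 7.20×130)/(34.40) = 999.1/34.40 = 29.04 mg/L.
Initial deficit D₀ = C_s − DO₀ = 10.7 − 7.630 = 3.070 mg/L.
D(0.435) = [0.112×29.04/(0.498−0.112)](e^(−0.112×0.435) − e^(−0.498×0.435)) + 3.070 e^(−0.498×0.435)
= 8.427 × (0.9524 − 0.8052) + 3.070 × 0.8052 = 3.713 mg/L.
DO = 10.7 − 3.713 = 6.987 mg/L.

DO ≈ 6.99 mg/L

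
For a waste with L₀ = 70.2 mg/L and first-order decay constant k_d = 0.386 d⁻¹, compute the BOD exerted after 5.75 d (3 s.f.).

y ≈ 62.6 mg/L

y_t = L₀(1 − e^(−k_d t)) = 70.2 × (1 − e^(−0.386×5.75))
= 70.2 × (1 − 0.1087) = 70.2 × 0.8913 = 62.57 mg/L.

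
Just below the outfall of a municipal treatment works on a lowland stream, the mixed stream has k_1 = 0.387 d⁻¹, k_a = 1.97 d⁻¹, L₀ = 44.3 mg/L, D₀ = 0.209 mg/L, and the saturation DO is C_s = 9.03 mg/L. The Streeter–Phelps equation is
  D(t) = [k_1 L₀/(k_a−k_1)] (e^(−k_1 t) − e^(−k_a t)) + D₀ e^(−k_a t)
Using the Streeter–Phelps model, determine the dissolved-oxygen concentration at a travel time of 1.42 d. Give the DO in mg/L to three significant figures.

k_1 L₀/(k_a−k_1) = 0.387×44.3/(1.97−0.387) = 17.14/1.583 = 10.83 mg/L.
e^(−k_1 t) = e^(−0.387×1.420) = 0.5772; e^(−k_a t) = e^(−1.97×1.420) = 0.06097.
D = 10.83 × (0.5772 − 0.06097) + 0.209 × 0.06097 = 5.591 + 0.01274 = 5.604 mg/L.
DO = C_s − D = 9.03 − 5.604 = 3.426 mg/L.

DO ≈ 3.43 mg/L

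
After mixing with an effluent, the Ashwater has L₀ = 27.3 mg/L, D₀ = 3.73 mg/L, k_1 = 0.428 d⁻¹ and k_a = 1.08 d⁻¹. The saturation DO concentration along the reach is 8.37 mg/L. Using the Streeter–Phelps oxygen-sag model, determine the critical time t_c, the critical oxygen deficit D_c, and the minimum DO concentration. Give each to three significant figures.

t_c ≈ 1.06 d; D_c ≈ 6.87 mg/L; min DO ≈ 1.50 mg/L

At the critical point dD/dt = 0, so k_1 L₀ e^(−k_1 t) = k_a D. Substituting D(t) from the Streeter–Phelps equation and solving for t gives
t_c = ln[(k_a/k_1)(1 − D₀(k_a−k_1)/(k_1 L₀))] / (k_a−k_1).
Here k_a−k_1 = 0.6520 d⁻¹ and 1 − D₀(k_a−k_1)/(k_1 L₀) = 1 − 3.73×0.6520/(0.428×27.3) = 0.7919, so
t_c = ln(2.523 × 0.7919) / 0.6520 = 0.6922 / 0.6520 = 1.062 d.
L(t_c) = L₀ e^(−k_1 t_c) = 27.3 × 0.6348 = 17.33 mg/L, and at the critical point k_a D_c = k_1 L, so D_c = (0.428/1.08) × 17.33 = 6.868 mg/L.
Minimum DO = C_s − D_c = 8.37 − 6.868 = 1.502 mg/L.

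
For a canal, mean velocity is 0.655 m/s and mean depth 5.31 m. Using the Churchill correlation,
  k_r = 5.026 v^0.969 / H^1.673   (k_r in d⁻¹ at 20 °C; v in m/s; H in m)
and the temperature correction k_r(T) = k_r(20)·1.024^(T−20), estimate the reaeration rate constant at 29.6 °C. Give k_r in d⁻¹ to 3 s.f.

k_r(20) = 5.026 × 0.655^0.969 / 5.31^1.673 = 5.026 × 0.6636 / 16.33 = 0.2042 d⁻¹.
k_r(29.6) = 0.2042 × 1.024^(29.6−20) = 0.2042 × 1.256 = 0.2564 d⁻¹.

k_r ≈ 0.256 d⁻¹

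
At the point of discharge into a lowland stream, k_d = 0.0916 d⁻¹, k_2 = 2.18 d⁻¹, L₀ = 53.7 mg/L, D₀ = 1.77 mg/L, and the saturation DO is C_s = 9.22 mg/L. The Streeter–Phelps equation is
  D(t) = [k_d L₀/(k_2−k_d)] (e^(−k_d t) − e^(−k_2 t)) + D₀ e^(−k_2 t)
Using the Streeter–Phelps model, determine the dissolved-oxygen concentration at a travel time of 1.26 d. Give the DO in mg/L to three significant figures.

k_d L₀/(k_2−k_d) = 0.0916×53.7/(2.18−0.0916) = 4.919/2.088 = 2.355 mg/L.
e^(−k_d t) = e^(−0.0916×1.260) = 0.8910; e^(−k_2 t) = e^(−2.18×1.260) = 0.06413.
D = 2.355 × (0.8910 − 0.06413) + 1.77 × 0.06413 = 1.948 + 0.1135 = 2.061 mg/L.
DO = C_s − D = 9.22 − 2.061 = 7.159 mg/L.

DO ≈ 7.16 mg/L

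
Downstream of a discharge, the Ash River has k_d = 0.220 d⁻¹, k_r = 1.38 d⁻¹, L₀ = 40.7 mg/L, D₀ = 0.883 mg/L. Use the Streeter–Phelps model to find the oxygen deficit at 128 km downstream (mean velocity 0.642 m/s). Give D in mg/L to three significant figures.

D ≈ 4.36 mg/L

Travel time t = x/v = 128 km / (0.642 m/s) = 128000 m / 0.642 m/s = 199400 s = 2.308 d.
k_d L₀/(k_r−k_d) = 0.220×40.7/(1.38−0.220) = 8.954/1.160 = 7.719 mg/L.
e^(−k_d t) = e^(−0.220×2.308) = 0.6019; e^(−k_r t) = e^(−1.38×2.308) = 0.04140.
D = 7.719 × (0.6019 − 0.04140) + 0.883 × 0.04140 = 4.326 + 0.03656 = 4.363 mg/L.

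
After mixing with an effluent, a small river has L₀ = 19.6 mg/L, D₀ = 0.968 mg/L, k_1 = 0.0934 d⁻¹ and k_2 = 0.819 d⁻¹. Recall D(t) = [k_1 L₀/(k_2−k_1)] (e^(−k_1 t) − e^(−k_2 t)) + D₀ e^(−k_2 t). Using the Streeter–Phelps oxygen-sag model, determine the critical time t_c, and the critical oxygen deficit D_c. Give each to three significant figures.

t_c ≈ 2.33 d; D_c ≈ 1.80 mg/L

At the critical point dD/dt = 0, so k_1 L₀ e^(−k_1 t) = k_2 D. Substituting D(t) from the Streeter–Phelps equation and solving for t gives
t_c = ln[(k_2/k_1)(1 − D₀(k_2−k_1)/(k_1 L₀))] / (k_2−k_1).
Here k_2−k_1 = 0.7256 d⁻¹ and 1 − D₀(k_2−k_1)/(k_1 L₀) = 1 − 0.968×0.7256/(0.0934×19.6) = 0.6163, so
t_c = ln(8.769 × 0.6163) / 0.7256 = 1.687 / 0.7256 = 2.325 d.
L(t_c) = L₀ e^(−k_1 t_c) = 19.6 × 0.8048 = 15.77 mg/L, and at the critical point k_2 D_c = k_1 L, so D_c = (0.0934/0.819) × 15.77 = 1.799 mg/L.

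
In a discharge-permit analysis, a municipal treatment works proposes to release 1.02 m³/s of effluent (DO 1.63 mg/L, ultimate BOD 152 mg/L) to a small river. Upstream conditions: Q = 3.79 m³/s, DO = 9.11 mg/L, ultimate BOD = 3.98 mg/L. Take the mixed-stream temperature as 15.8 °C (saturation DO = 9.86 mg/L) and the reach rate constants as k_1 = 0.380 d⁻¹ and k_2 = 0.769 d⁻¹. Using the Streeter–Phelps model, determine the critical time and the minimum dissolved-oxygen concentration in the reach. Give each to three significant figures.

t_c ≈ 1.63 d; minimum DO ≈ 0.460 mg/L

Mixed DO = (3.79×9.11 + 1.02×1.63)/(3.79+1.02) = 36.19/4.810 = 7.524 mg/L.
Mixed L₀ = (3.79×3.98 + 1.02×152)/(4.810) = 170.1/4.810 = 35.37 mg/L.
Initial deficit D₀ = C_s − DO₀ = 9.86 − 7.524 = 2.336 mg/L.
t_c = (1/0.3890) ln[(0.769/0.380)(1 − 2.336×0.3890/(0.380×35.37))] = 2.571 × ln(1.887) = 1.632 d.
D_c = (0.380/0.769) × 35.37 × e^(−0.380×1.632) = 0.4941 × 35.37 × 0.5378 = 9.400 mg/L.
Minimum DO = 9.86 − 9.400 = 0.4602 mg/L.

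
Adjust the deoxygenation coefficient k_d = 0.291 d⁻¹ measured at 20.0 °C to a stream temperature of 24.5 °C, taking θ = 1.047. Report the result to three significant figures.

k_d(T₂) = k_d(T₁) · θ^(T₂−T₁) = 0.291 × 1.047^(24.5−20.0)
= 0.291 × 1.047^4.50 = 0.291 × 1.230 = 0.3578 d⁻¹.

k_d ≈ 0.358 d⁻¹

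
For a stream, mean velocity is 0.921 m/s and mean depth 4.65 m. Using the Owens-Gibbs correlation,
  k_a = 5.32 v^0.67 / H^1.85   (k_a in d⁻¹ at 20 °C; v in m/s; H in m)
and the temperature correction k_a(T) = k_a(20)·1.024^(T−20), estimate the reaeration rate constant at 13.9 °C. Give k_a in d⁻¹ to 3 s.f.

k_a ≈ 0.254 d⁻¹

k_a(20) = 5.32 × 0.921^0.67 / 4.65^1.85 = 5.32 × 0.9464 / 17.17 = 0.2932 d⁻¹.
k_a(13.9) = 0.2932 × 1.024^(13.9−20) = 0.2932 × 0.8653 = 0.2537 d⁻¹.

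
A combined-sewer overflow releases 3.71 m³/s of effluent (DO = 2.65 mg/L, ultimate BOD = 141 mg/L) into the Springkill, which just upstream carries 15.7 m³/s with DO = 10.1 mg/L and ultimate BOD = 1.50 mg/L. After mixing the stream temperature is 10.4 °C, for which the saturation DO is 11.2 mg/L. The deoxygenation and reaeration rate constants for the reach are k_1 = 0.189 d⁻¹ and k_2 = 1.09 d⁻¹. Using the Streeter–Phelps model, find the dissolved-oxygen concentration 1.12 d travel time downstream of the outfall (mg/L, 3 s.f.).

Mixed DO = (15.7×10.1 + 3.71×2.65)/(15.7+3.71) = 168.4/19.41 = 8.676 mg/L.
Mixed L₀ = (15.7×1.50 + 3.71×141)/(19.41) = 546.7/19.41 = 28.16 mg/L.
Initial deficit D₀ = C_s − DO₀ = 11.2 − 8.676 = 2.524 mg/L.
D(1.12) = [0.189×28.16/(1.09−0.189)](e^(−0.189×1.12) − e^(−1.09×1.12)) + 2.524 e^(−1.09×1.12)
= 5.908 × (0.8092 − 0.2950) + 2.524 × 0.2950 = 3.783 mg/L.
DO = 11.2 − 3.783 = 7.417 mg/L.

DO ≈ 7.42 mg/L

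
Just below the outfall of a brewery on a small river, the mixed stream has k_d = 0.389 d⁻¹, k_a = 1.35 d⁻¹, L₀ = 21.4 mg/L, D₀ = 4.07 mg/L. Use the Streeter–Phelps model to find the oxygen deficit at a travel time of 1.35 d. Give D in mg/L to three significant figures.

D ≈ 4.38 mg/L

k_d L₀/(k_a−k_d) = 0.389×21.4/(1.35−0.389) = 8.325/0.9610 = 8.662 mg/L.
e^(−k_d t) = e^(−0.389×1.350) = 0.5915; e^(−k_a t) = e^(−1.35×1.350) = 0.1616.
D = 8.662 × (0.5915 − 0.1616) + 4.07 × 0.1616 = 3.724 + 0.6578 = 4.381 mg/L.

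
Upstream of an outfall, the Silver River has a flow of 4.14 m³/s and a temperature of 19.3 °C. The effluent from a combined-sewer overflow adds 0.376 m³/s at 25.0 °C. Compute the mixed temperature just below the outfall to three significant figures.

Flow-weighted mixing: C = (Q_r C_r + Q_w C_w)/(Q_r + Q_w)
= (4.14×19.3 + 0.376×25.0)/(4.14 + 0.376) = 89.30/4.516 = 19.77 °C.

19.8 °C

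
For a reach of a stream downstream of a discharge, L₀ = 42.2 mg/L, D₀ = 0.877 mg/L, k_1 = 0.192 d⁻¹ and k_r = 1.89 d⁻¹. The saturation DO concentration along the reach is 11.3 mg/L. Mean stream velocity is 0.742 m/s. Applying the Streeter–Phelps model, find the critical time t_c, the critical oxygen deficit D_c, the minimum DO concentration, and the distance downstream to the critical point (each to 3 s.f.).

t_c ≈ 1.23 d; D_c ≈ 3.39 mg/L; min DO ≈ 7.91 mg/L; x_c ≈ 78.7 km

t_c = [1/(k_r−k_1)] ln[(k_r/k_1)(1 − D₀(k_r−k_1)/(k_1 L₀))]
= [1/(1.89−0.192)] ln[(1.89/0.192)(1 − 0.877×1.698/(0.192×42.2))]
= (1/1.698) ln[9.844 × 0.8162] = 0.5889 × ln(8.035) = 0.5889 × 2.084 = 1.227 d.
L(t_c) = L₀ e^(−k_1 t_c) = 42.2 × 0.7901 = 33.34 mg/L, and at the critical point k_r D_c = k_1 L, so D_c = (0.192/1.89) × 33.34 = 3.387 mg/L.
Minimum DO = C_s − D_c = 11.3 − 3.387 = 7.913 mg/L.
x_c = v t_c = 0.742 m/s × 1.227 d × 86400 s/d = 78670 m ≈ 78.7 km.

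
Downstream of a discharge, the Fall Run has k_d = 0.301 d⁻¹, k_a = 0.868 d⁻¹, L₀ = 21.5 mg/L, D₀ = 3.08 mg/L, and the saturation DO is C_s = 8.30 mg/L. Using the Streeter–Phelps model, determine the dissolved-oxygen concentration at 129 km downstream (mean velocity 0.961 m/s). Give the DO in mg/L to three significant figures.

Travel time t = x/v = 129 km / (0.961 m/s) = 129000 m / 0.961 m/s = 134200 s = 1.554 d.
k_d L₀/(k_a−k_d) = 0.301×21.5/(0.868−0.301) = 6.471/0.5670 = 11.41 mg/L.
e^(−k_d t) = e^(−0.301×1.554) = 0.6265; e^(−k_a t) = e^(−0.868×1.554) = 0.2596.
D = 11.41 × (0.6265 − 0.2596) + 3.08 × 0.2596 = 4.187 + 0.7996 = 4.987 mg/L.
DO = C_s − D = 8.30 − 4.987 = 3.313 mg/L.

DO ≈ 3.31 mg/L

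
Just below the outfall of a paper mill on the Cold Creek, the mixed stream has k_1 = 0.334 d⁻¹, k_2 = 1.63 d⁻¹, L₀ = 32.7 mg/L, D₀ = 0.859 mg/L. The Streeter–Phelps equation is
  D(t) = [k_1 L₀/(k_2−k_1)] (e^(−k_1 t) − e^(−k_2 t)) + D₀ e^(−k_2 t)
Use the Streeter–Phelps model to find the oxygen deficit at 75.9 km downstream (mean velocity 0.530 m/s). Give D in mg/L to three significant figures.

D ≈ 4.34 mg/L

Travel time t = x/v = 75.9 km / (0.530 m/s) = 75900 m / 0.530 m/s = 143200 s = 1.657 d.
k_1 L₀/(k_2−k_1) = 0.334×32.7/(1.63−0.334) = 10.92/1.296 = 8.427 mg/L.
e^(−k_1 t) = e^(−0.334×1.657) = 0.5749; e^(−k_2 t) = e^(−1.63×1.657) = 0.06709.
D = 8.427 × (0.5749 − 0.06709) + 0.859 × 0.06709 = 4.279 + 0.05763 = 4.337 mg/L.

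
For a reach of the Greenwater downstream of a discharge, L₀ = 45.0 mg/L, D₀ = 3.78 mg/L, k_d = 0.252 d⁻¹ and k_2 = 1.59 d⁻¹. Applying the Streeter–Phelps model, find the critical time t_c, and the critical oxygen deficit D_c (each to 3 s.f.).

t_c ≈ 0.935 d; D_c ≈ 5.63 mg/L

t_c = [1/(k_2−k_d)] ln[(k_2/k_d)(1 − D₀(k_2−k_d)/(k_d L₀))]
= [1/(1.59−0.252)] ln[(1.59/0.252)(1 − 3.78×1.338/(0.252×45.0))]
= (1/1.338) ln[6.310 × 0.5540] = 0.7474 × ln(3.495) = 0.7474 × 1.251 = 0.9353 d.
L(t_c) = L₀ e^(−k_d t_c) = 45.0 × 0.7900 = 35.55 mg/L, and at the critical point k_2 D_c = k_d L, so D_c = (0.252/1.59) × 35.55 = 5.634 mg/L.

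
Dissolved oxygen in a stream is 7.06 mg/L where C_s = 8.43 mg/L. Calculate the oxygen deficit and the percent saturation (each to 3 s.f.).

D ≈ 1.37 mg/L; 83.7 % saturation

D = C_s − C = 8.43 − 7.06 = 1.37 mg/L.
% saturation = 7.06/8.43 × 100 = 83.7 %.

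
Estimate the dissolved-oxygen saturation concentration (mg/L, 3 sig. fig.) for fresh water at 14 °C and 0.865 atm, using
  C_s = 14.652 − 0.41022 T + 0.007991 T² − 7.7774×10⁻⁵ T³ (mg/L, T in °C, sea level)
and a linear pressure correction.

C_s ≈ 8.88 mg/L

At sea level: C_s = 14.652 − 0.41022×14 + 0.007991×14² − 7.7774×10⁻⁵×14³ = 10.26 mg/L.
Pressure correction: C_s' = 10.26 × 0.865 = 8.876 mg/L.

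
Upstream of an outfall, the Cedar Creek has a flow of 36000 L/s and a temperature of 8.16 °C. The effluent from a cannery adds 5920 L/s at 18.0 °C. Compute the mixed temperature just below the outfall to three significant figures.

9.55 °C

Flow-weighted mixing: C = (Q_r C_r + Q_w C_w)/(Q_r + Q_w)
= (36000×8.16 + 5920×18.0)/(36000 + 5920) = 400300/41920 = 9.550 °C.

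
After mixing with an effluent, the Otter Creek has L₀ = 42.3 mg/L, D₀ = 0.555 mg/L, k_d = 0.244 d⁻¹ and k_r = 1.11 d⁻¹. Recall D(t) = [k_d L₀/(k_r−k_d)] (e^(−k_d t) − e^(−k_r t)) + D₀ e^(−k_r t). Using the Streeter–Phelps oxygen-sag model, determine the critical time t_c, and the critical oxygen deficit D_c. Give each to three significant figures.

t_c ≈ 1.69 d; D_c ≈ 6.15 mg/L

t_c = [1/(k_r−k_d)] ln[(k_r/k_d)(1 − D₀(k_r−k_d)/(k_d L₀))]
= [1/(1.11−0.244)] ln[(1.11/0.244)(1 − 0.555×0.8660/(0.244×42.3))]
= (1/0.8660) ln[4.549 × 0.9534] = 1.155 × ln(4.337) = 1.155 × 1.467 = 1.694 d.
D_c = (k_d/k_r) L₀ e^(−k_d t_c) = (0.244/1.11) × 42.3 × e^(−0.244×1.694) = 0.2198 × 42.3 × 0.6614 = 6.150 mg/L.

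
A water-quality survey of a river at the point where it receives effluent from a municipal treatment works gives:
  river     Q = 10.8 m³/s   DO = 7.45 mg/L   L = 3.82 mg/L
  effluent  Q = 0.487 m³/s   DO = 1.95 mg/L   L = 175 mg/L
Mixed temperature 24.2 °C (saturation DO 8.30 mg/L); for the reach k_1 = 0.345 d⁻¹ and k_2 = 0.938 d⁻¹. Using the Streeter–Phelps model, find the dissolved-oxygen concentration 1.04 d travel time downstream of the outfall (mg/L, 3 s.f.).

Mixed DO = (10.8×7.45 + 0.487×1.95)/(10.8+0.487) = 81.41/11.29 = 7.213 mg/L.
Mixed L₀ = (10.8×3.82 + 0.487×175)/(11.29) = 126.5/11.29 = 11.21 mg/L.
Initial deficit D₀ = C_s − DO₀ = 8.30 − 7.213 = 1.087 mg/L.
D(1.04) = [0.345×11.21/(0.938−0.345)](e^(−0.345×1.04) − e^(−0.938×1.04)) + 1.087 e^(−0.938×1.04)
= 6.519 × (0.6985 − 0.3770) + 1.087 × 0.3770 = 2.506 mg/L.
DO = 8.30 − 2.506 = 5.794 mg/L.

DO ≈ 5.79 mg/L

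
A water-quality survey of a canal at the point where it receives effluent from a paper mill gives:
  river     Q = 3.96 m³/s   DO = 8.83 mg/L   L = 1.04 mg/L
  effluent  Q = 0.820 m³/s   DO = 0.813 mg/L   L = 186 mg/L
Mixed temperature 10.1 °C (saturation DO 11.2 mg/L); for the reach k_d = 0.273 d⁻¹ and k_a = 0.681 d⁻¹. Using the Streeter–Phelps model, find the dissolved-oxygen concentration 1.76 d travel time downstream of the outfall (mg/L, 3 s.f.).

Mixed DO = (3.96×8.83 + 0.820×0.813)/(3.96+0.820) = 35.63/4.780 = 7.455 mg/L.
Mixed L₀ = (3.96×1.04 + 0.820×186)/(4.780) = 156.6/4.780 = 32.77 mg/L.
Initial deficit D₀ = C_s − DO₀ = 11.2 − 7.455 = 3.745 mg/L.
D(1.76) = [0.273×32.77/(0.681−0.273)](e^(−0.273×1.76) − e^(−0.681×1.76)) + 3.745 e^(−0.681×1.76)
= 21.93 × (0.6185 − 0.3016) + 3.745 × 0.3016 = 8.077 mg/L.
DO = 11.2 − 8.077 = 3.123 mg/L.

DO ≈ 3.12 mg/L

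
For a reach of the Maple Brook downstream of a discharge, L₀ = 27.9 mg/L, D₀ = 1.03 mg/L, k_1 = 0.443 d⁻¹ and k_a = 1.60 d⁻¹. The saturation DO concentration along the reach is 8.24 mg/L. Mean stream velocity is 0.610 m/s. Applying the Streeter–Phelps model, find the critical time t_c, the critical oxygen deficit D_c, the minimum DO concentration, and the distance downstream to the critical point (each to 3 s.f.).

t_c ≈ 1.02 d; D_c ≈ 4.91 mg/L; min DO ≈ 3.33 mg/L; x_c ≈ 53.9 km

With k_a/k_1 = 3.612 and 1 − D₀(k_a−k_1)/(k_1 L₀) = 0.9036,
t_c = ln(3.612 × 0.9036) / (1.60 − 0.443) = ln(3.263) / 1.157 = 1.183/1.157 = 1.022 d.
L(t_c) = L₀ e^(−k_1 t_c) = 27.9 × 0.6358 = 17.74 mg/L, and at the critical point k_a D_c = k_1 L, so D_c = (0.443/1.60) × 17.74 = 4.911 mg/L.
Minimum DO = C_s − D_c = 8.24 − 4.911 = 3.329 mg/L.
x_c = v t_c = 0.610 m/s × 1.022 d × 86400 s/d = 53880 m ≈ 53.9 km.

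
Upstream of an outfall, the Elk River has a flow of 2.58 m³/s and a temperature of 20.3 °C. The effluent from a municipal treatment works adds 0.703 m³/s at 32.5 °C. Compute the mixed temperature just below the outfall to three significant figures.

Flow-weighted mixing: C = (Q_r C_r + Q_w C_w)/(Q_r + Q_w)
= (2.58×20.3 + 0.703×32.5)/(2.58 + 0.703) = 75.22/3.283 = 22.91 °C.

22.9 °C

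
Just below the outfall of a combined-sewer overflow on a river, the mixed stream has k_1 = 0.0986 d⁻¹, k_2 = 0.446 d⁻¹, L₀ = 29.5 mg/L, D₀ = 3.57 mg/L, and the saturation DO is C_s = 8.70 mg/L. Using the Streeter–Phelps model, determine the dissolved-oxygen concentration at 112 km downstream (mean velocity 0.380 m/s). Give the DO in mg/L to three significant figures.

DO ≈ 3.77 mg/L

Travel time t = x/v = 112 km / (0.380 m/s) = 112000 m / 0.380 m/s = 294700 s = 3.411 d.
k_1 L₀/(k_2−k_1) = 0.0986×29.5/(0.446−0.0986) = 2.909/0.3474 = 8.373 mg/L.
e^(−k_1 t) = e^(−0.0986×3.411) = 0.7144; e^(−k_2 t) = e^(−0.446×3.411) = 0.2184.
D = 8.373 × (0.7144 − 0.2184) + 3.57 × 0.2184 = 4.153 + 0.7797 = 4.932 mg/L.
DO = C_s − D = 8.70 − 4.932 = 3.768 mg/L.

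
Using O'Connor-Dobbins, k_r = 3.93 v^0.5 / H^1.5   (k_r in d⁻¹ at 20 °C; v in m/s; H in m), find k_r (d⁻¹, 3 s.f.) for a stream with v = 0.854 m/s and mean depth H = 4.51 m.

k_r = 3.93 × 0.854^0.5 / 4.51^1.5 = 3.93 × 0.9241 / 9.578 = 0.3792 d⁻¹.

k_r ≈ 0.379 d⁻¹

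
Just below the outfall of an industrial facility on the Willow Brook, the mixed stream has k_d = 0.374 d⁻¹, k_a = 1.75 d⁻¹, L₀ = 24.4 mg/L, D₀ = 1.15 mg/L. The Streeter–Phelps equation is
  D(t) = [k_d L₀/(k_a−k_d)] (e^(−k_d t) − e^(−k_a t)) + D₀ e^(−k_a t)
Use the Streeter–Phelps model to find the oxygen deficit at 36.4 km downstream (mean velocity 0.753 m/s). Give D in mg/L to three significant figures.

Travel time t = x/v = 36.4 km / (0.753 m/s) = 36400 m / 0.753 m/s = 48340 s = 0.5595 d.
k_d L₀/(k_a−k_d) = 0.374×24.4/(1.75−0.374) = 9.126/1.376 = 6.632 mg/L.
e^(−k_d t) = e^(−0.374×0.5595) = 0.8112; e^(−k_a t) = e^(−1.75×0.5595) = 0.3756.
D = 6.632 × (0.8112 − 0.3756) + 1.15 × 0.3756 = 2.889 + 0.4320 = 3.321 mg/L.

D ≈ 3.32 mg/L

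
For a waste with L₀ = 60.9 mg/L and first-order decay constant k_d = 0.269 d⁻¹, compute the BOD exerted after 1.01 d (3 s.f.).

y ≈ 14.5 mg/L

y_t = L₀(1 − e^(−k_d t)) = 60.9 × (1 − e^(−0.269×1.01))
= 60.9 × (1 − 0.7621) = 60.9 × 0.2379 = 14.49 mg/L.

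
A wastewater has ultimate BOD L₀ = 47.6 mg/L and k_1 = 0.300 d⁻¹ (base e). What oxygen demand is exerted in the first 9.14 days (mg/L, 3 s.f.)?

y ≈ 44.5 mg/L

y_t = L₀(1 − e^(−k_1 t)) = 47.6 × (1 − e^(−0.300×9.14))
= 47.6 × (1 − 0.06444) = 47.6 × 0.9356 = 44.53 mg/L.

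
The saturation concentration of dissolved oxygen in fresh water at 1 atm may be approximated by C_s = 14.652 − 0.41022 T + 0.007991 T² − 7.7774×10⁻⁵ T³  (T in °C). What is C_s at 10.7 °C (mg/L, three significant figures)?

C_s ≈ 11.1 mg/L

C_s = 14.652 − 0.41022×10.7 + 0.007991×10.7² − 7.7774×10⁻⁵×10.7³ = 11.08 mg/L.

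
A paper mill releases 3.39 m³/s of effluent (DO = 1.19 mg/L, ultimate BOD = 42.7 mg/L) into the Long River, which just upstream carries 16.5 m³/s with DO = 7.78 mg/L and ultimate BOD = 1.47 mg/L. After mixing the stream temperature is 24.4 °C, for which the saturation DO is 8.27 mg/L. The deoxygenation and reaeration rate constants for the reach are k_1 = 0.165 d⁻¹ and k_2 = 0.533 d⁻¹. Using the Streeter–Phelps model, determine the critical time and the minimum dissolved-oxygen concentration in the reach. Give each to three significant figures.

Mixed DO = (16.5×7.78 + 3.39×1.19)/(16.5+3.39) = 132.4/19.89 = 6.657 mg/L.
Mixed L₀ = (16.5×1.47 + 3.39×42.7)/(19.89) = 169.0/19.89 = 8.497 mg/L.
Initial deficit D₀ = C_s − DO₀ = 8.27 − 6.657 = 1.613 mg/L.
t_c = (1/0.3680) ln[(0.533/0.165)(1 − 1.613×0.3680/(0.165×8.497))] = 2.717 × ln(1.863) = 1.690 d.
D_c = (0.165/0.533) × 8.497 × e^(−0.165×1.690) = 0.3096 × 8.497 × 0.7567 = 1.990 mg/L.
Minimum DO = 8.27 − 1.990 = 6.280 mg/L.

t_c ≈ 1.69 d; minimum DO ≈ 6.28 mg/L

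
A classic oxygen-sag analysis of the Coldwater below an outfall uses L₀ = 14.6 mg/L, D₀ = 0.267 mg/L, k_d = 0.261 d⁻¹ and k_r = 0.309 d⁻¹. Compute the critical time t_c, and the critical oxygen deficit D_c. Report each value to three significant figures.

With k_r/k_d = 1.184 and 1 − D₀(k_r−k_d)/(k_d L₀) = 0.9966,
t_c = ln(1.184 × 0.9966) / (0.309 − 0.261) = ln(1.180) / 0.04800 = 0.1655/0.04800 = 3.447 d.
D_c = (k_d/k_r) L₀ e^(−k_d t_c) = (0.261/0.309) × 14.6 × e^(−0.261×3.447) = 0.8447 × 14.6 × 0.4067 = 5.016 mg/L.

t_c ≈ 3.45 d; D_c ≈ 5.02 mg/L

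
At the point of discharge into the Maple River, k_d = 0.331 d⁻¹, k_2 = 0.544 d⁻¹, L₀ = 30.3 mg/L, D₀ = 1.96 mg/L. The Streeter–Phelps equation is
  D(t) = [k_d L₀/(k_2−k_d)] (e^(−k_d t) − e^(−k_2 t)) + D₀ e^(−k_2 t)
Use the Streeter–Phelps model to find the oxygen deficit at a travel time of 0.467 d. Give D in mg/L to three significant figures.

k_d L₀/(k_2−k_d) = 0.331×30.3/(0.544−0.331) = 10.03/0.2130 = 47.09 mg/L.
e^(−k_d t) = e^(−0.331×0.4670) = 0.8568; e^(−k_2 t) = e^(−0.544×0.4670) = 0.7757.
D = 47.09 × (0.8568 − 0.7757) + 1.96 × 0.7757 = 3.820 + 1.520 = 5.340 mg/L.

D ≈ 5.34 mg/L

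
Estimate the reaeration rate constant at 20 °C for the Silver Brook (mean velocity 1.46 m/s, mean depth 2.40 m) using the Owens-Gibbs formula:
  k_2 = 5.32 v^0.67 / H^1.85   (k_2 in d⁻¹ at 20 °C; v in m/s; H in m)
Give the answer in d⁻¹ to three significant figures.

k_2 = 5.32 × 1.46^0.67 / 2.40^1.85 = 5.32 × 1.289 / 5.051 = 1.357 d⁻¹.

k_2 ≈ 1.36 d⁻¹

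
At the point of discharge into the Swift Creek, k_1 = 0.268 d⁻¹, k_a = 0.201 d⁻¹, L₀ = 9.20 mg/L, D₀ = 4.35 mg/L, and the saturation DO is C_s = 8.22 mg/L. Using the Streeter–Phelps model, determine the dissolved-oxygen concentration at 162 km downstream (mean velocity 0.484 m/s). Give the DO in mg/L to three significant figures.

Travel time t = x/v = 162 km / (0.484 m/s) = 162000 m / 0.484 m/s = 334700 s = 3.874 d.
k_1 L₀/(k_a−k_1) = 0.268×9.20/(0.201−0.268) = 2.466/-0.06700 = -36.80 mg/L.
e^(−k_1 t) = e^(−0.268×3.874) = 0.3541; e^(−k_a t) = e^(−0.201×3.874) = 0.4590.
D = -36.80 × (0.3541 − 0.4590) + 4.35 × 0.4590 = 3.862 + 1.997 = 5.858 mg/L.
DO = C_s − D = 8.22 − 5.858 = 2.362 mg/L.

DO ≈ 2.36 mg/L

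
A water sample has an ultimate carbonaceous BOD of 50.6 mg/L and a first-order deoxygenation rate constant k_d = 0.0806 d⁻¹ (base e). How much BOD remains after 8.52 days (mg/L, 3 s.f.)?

L ≈ 25.5 mg/L

L_t = L₀ e^(−k_d t) = 50.6 × e^(−0.0806×8.52) = 50.6 × 0.5032 = 25.46 mg/L.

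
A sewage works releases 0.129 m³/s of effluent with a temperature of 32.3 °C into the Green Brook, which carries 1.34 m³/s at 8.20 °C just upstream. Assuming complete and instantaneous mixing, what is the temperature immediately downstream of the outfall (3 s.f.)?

10.3 °C

Flow-weighted mixing: C = (Q_r C_r + Q_w C_w)/(Q_r + Q_w)
= (1.34×8.20 + 0.129×32.3)/(1.34 + 0.129) = 15.15/1.469 = 10.32 °C.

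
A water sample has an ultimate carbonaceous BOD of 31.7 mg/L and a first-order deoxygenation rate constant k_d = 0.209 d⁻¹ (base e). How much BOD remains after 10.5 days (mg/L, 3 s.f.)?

L ≈ 3.53 mg/L

L_t = L₀ e^(−k_d t) = 31.7 × e^(−0.209×10.5) = 31.7 × 0.1114 = 3.532 mg/L.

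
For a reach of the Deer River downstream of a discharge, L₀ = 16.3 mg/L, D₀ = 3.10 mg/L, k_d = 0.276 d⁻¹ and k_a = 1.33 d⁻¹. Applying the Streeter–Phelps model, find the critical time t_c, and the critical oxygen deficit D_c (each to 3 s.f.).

t_c ≈ 0.263 d; D_c ≈ 3.15 mg/L

At the critical point dD/dt = 0, so k_d L₀ e^(−k_d t) = k_a D. Substituting D(t) from the Streeter–Phelps equation and solving for t gives
t_c = ln[(k_a/k_d)(1 − D₀(k_a−k_d)/(k_d L₀))] / (k_a−k_d).
Here k_a−k_d = 1.054 d⁻¹ and 1 − D₀(k_a−k_d)/(k_d L₀) = 1 − 3.10×1.054/(0.276×16.3) = 0.2737, so
t_c = ln(4.819 × 0.2737) / 1.054 = 0.2769 / 1.054 = 0.2627 d.
L(t_c) = L₀ e^(−k_d t_c) = 16.3 × 0.9301 = 15.16 mg/L, and at the critical point k_a D_c = k_d L, so D_c = (0.276/1.33) × 15.16 = 3.146 mg/L.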